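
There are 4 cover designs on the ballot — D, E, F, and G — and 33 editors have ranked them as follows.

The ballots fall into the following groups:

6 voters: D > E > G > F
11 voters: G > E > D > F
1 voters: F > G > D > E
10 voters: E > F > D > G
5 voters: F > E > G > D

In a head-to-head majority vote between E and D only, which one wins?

Ballots ranking E above D: 11+10+5 = 26.
Ballots ranking D above E: 6+1 = 7.
E wins the head-to-head, 26–7.

E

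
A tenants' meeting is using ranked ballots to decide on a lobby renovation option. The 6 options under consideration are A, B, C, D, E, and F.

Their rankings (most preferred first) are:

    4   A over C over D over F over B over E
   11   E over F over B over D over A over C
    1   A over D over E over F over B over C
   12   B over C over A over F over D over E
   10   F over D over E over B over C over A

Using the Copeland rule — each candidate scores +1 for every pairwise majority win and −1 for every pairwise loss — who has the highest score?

Pairwise results:
  A vs B: B wins 33–5.
  A vs C: C wins 22–16.
  A vs D: D wins 21–17.
  A vs E: E wins 21–17.
  A vs F: F wins 21–17.
  B vs C: B wins 34–4.
  B vs D: B wins 23–15.
  B vs E: E wins 22–16.
  B vs F: F wins 26–12.
  C vs D: D wins 22–16.
  C vs E: E wins 22–16.
  C vs F: F wins 22–16.
  D vs E: D wins 27–11.
  D vs F: F wins 33–5.
  E vs F: F wins 26–12.
Copeland scores (wins − losses):
  A: 0 − 5 = -5
  B: 3 − 2 = 1
  C: 1 − 4 = -3
  D: 3 − 2 = 1
  E: 3 − 2 = 1
  F: 5 − 0 = 5
F has the best Copeland score.

F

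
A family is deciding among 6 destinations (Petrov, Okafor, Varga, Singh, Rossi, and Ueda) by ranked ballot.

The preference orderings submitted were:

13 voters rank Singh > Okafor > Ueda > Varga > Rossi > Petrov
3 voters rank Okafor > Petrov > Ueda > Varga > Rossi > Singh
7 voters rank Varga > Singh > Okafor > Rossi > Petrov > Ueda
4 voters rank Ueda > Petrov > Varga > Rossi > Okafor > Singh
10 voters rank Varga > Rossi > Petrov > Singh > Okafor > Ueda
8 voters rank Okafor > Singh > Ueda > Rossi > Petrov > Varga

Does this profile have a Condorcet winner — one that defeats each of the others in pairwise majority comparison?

Head-to-head results (45 voters total):
Petrov vs Okafor: Okafor wins 31–14.
Petrov vs Varga: Varga wins 30–15.
Petrov vs Singh: Singh wins 28–17.
Petrov vs Rossi: Rossi wins 38–7.
Petrov vs Ueda: Ueda wins 25–20.
Okafor vs Varga: Okafor wins 24–21.
Okafor vs Singh: Singh wins 30–15.
Okafor vs Rossi: Okafor wins 31–14.
Okafor vs Ueda: Okafor wins 41–4.
Varga vs Singh: Varga wins 24–21.
Varga vs Rossi: Varga wins 37–8.
Varga vs Ueda: Ueda wins 28–17.
Singh vs Rossi: Singh wins 28–17.
Singh vs Ueda: Singh wins 38–7.
Rossi vs Ueda: Ueda wins 28–17.
No candidate beats all others: Okafor beats Varga beats Singh beats Okafor, a majority cycle.

No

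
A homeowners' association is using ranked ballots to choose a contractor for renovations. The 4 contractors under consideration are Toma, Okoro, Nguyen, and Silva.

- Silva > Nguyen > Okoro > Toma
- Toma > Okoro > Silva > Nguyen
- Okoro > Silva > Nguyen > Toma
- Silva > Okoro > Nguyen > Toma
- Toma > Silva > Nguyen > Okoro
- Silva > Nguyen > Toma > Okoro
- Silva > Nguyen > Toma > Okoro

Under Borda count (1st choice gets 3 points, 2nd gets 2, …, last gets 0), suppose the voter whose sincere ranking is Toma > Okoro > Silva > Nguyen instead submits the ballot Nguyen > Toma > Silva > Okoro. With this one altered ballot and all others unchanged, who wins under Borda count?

Borda totals with the altered ballot: Toma 7, Okoro 6, Nguyen 12, Silva 17.
The winner is unchanged: still Silva.

Silva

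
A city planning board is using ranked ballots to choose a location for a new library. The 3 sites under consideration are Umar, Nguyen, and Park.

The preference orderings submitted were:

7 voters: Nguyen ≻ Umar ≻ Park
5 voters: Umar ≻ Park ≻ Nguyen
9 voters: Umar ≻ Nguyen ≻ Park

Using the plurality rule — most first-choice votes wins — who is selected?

Umar

First-place vote totals:
  Umar: 14
  Nguyen: 7
  Park: 0
Umar has the most first-place votes.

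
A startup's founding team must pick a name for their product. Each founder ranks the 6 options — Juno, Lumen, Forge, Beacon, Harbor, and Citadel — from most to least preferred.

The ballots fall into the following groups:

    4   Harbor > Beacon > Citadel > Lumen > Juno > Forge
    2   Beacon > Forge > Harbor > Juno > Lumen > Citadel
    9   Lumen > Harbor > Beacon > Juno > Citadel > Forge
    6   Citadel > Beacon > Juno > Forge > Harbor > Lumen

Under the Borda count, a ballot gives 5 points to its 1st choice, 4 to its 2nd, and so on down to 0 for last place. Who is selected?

Beacon

Borda scores:
  Juno: 4·1 + 2·2 + 9·2 + 6·3 = 44
  Lumen: 4·2 + 2·1 + 9·5 + 6·0 = 55
  Forge: 4·0 + 2·4 + 9·0 + 6·2 = 20
  Beacon: 4·4 + 2·5 + 9·3 + 6·4 = 77
  Harbor: 4·5 + 2·3 + 9·4 + 6·1 = 68
  Citadel: 4·3 + 2·0 + 9·1 + 6·5 = 51
Beacon has the highest total.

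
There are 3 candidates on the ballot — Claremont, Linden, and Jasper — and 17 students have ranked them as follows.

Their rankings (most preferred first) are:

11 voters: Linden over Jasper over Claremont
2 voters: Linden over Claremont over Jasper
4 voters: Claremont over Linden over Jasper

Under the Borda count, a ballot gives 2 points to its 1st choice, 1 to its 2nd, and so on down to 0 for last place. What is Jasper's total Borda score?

11

Borda scores:
  Claremont: 11·0 + 2·1 + 4·2 = 10
  Linden: 11·2 + 2·2 + 4·1 = 30
  Jasper: 11·1 + 2·0 + 4·0 = 11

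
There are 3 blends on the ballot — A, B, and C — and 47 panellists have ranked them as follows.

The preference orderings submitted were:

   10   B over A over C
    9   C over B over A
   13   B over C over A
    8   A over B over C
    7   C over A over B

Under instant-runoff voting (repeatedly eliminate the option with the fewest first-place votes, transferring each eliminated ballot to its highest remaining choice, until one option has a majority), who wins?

Round 1: B 23, C 16, A 8. A has the fewest and is eliminated.
Round 2: B 31, C 16. B has a majority.

B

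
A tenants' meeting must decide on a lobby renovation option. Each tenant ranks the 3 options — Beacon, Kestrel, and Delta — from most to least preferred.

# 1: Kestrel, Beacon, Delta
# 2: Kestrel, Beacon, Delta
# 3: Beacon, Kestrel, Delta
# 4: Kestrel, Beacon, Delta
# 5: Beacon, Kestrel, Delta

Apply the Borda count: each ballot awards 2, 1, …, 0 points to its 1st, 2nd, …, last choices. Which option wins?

Kestrel

Borda scores:
  Beacon: 1 + 1 + 2 + 1 + 2 = 7
  Kestrel: 2 + 2 + 1 + 2 + 1 = 8
  Delta: 0 + 0 + 0 + 0 + 0 = 0
Kestrel has the highest total.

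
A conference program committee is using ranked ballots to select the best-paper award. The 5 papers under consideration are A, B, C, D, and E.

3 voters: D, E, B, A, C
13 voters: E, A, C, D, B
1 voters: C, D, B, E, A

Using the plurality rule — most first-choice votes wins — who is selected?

E

First-place vote totals:
  A: 0
  B: 0
  C: 1
  D: 3
  E: 13
E has the most first-place votes.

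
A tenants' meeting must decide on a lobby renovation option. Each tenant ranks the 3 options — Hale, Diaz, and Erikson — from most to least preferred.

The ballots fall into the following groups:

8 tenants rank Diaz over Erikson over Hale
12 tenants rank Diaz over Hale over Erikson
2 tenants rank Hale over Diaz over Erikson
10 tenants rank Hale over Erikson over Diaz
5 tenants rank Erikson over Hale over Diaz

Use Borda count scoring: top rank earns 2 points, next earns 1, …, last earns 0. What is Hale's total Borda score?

41

Borda scores:
  Hale: 8·0 + 12·1 + 2·2 + 10·2 + 5·1 = 41
  Diaz: 8·2 + 12·2 + 2·1 + 10·0 + 5·0 = 42
  Erikson: 8·1 + 12·0 + 2·0 + 10·1 + 5·2 = 28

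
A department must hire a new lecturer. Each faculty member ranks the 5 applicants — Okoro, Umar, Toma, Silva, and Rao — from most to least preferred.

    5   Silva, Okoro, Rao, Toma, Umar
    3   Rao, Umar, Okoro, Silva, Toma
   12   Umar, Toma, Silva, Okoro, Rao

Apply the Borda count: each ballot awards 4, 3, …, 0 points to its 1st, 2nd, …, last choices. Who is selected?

Umar

Borda scores:
  Okoro: 5·3 + 3·2 + 12·1 = 33
  Umar: 5·0 + 3·3 + 12·4 = 57
  Toma: 5·1 + 3·0 + 12·3 = 41
  Silva: 5·4 + 3·1 + 12·2 = 47
  Rao: 5·2 + 3·4 + 12·0 = 22
Umar has the highest total.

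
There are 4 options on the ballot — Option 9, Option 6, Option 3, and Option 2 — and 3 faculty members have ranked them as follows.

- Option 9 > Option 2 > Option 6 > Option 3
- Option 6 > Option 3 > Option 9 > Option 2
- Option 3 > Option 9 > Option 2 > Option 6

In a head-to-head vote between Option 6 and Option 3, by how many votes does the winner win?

Ballots ranking Option 6 above Option 3: 2.
Ballots ranking Option 3 above Option 6: 1.
Option 6 wins 2–1, a margin of 1.

1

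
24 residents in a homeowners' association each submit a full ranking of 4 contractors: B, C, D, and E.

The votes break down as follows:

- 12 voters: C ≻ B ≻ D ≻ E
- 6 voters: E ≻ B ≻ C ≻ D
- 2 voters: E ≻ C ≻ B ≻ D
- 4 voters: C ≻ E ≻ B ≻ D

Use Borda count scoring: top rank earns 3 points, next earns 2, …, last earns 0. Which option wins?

C

Borda scores:
  B: 12·2 + 6·2 + 2·1 + 4·1 = 42
  C: 12·3 + 6·1 + 2·2 + 4·3 = 58
  D: 12·1 + 6·0 + 2·0 + 4·0 = 12
  E: 12·0 + 6·3 + 2·3 + 4·2 = 32
C has the highest total.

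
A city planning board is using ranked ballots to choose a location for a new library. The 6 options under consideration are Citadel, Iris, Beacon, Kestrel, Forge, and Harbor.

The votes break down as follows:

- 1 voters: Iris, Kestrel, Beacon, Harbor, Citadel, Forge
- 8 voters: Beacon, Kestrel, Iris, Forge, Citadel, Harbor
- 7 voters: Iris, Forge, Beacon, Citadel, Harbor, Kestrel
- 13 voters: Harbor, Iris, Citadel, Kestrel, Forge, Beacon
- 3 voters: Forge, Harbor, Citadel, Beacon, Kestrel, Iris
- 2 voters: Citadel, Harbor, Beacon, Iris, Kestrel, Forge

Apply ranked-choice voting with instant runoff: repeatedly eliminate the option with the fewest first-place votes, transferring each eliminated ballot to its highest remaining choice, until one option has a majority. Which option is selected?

Round 1: Harbor 13, Iris 8, Beacon 8, Forge 3, Citadel 2, Kestrel 0. Kestrel has the fewest and is eliminated.
Round 2: Harbor 13, Iris 8, Beacon 8, Forge 3, Citadel 2. Citadel has the fewest and is eliminated.
Round 3: Harbor 15, Iris 8, Beacon 8, Forge 3. Forge has the fewest and is eliminated.
Round 4: Harbor 18, Iris 8, Beacon 8. Harbor has a majority.

Harbor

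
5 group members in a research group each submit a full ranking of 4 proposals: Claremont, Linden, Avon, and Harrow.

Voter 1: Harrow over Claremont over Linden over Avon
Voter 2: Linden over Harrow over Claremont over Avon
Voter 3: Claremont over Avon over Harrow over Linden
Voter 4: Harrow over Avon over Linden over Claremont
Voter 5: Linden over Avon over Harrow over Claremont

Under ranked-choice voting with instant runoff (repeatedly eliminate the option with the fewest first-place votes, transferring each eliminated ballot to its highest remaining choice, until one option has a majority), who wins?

Round 1: Linden 2, Harrow 2, Claremont 1, Avon 0. Avon has the fewest and is eliminated.
Round 2: Linden 2, Harrow 2, Claremont 1. Claremont has the fewest and is eliminated.
Round 3: Harrow 3, Linden 2. Harrow has a majority.

Harrow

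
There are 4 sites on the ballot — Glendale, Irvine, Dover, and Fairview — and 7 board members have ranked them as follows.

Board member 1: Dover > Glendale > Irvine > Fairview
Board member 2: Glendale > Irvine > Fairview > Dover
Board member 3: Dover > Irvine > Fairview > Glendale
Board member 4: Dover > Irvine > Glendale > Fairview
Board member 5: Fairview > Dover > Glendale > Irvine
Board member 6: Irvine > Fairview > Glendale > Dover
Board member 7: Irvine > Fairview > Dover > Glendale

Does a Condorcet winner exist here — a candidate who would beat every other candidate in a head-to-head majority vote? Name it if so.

Head-to-head results (7 voters total):
Glendale vs Irvine: Irvine wins 4–3.
Glendale vs Dover: Dover wins 5–2.
Glendale vs Fairview: Fairview wins 4–3.
Irvine vs Dover: Dover wins 4–3.
Irvine vs Fairview: Irvine wins 6–1.
Dover vs Fairview: Fairview wins 4–3.
No candidate beats all others: Irvine beats Fairview beats Dover beats Irvine, a majority cycle.

There is no Condorcet winner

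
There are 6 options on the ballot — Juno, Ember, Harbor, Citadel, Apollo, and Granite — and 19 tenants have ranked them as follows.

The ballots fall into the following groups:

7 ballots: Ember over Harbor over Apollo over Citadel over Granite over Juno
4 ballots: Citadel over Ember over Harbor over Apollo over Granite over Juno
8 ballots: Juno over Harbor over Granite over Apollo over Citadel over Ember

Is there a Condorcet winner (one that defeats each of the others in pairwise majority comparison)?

No

Head-to-head results (19 voters total):
Juno vs Ember: Ember wins 11–8.
Juno vs Harbor: Harbor wins 11–8.
Juno vs Citadel: Citadel wins 11–8.
Juno vs Apollo: Apollo wins 11–8.
Juno vs Granite: Granite wins 11–8.
Ember vs Harbor: Ember wins 11–8.
Ember vs Citadel: Citadel wins 12–7.
Ember vs Apollo: Ember wins 11–8.
Ember vs Granite: Ember wins 11–8.
Harbor vs Citadel: Harbor wins 15–4.
Harbor vs Apollo: Harbor wins 19–0.
Harbor vs Granite: Harbor wins 19–0.
Citadel vs Apollo: Apollo wins 15–4.
Citadel vs Granite: Citadel wins 11–8.
Apollo vs Granite: Apollo wins 11–8.
No candidate beats all others: Ember beats Harbor beats Citadel beats Ember, a majority cycle.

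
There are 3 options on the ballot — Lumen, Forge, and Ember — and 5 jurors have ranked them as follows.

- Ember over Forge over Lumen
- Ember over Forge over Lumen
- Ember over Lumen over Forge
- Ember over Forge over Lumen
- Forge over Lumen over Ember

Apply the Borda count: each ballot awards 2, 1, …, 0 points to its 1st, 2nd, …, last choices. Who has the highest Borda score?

Borda scores:
  Lumen: 0 + 0 + 1 + 0 + 1 = 2
  Forge: 1 + 1 + 0 + 1 + 2 = 5
  Ember: 2 + 2 + 2 + 2 + 0 = 8
Ember has the highest total.

Ember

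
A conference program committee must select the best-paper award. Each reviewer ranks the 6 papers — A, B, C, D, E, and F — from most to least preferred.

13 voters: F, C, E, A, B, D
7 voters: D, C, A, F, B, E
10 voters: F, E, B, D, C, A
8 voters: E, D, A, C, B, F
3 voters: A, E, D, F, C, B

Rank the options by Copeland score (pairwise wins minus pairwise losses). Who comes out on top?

F

Pairwise results:
  A vs B: A wins 31–10.
  A vs C: C wins 30–11.
  A vs D: D wins 25–16.
  A vs E: E wins 31–10.
  A vs F: F wins 23–18.
  B vs C: C wins 31–10.
  B vs D: B wins 23–18.
  B vs E: E wins 34–7.
  B vs F: F wins 33–8.
  C vs D: D wins 28–13.
  C vs E: E wins 21–20.
  C vs F: F wins 26–15.
  D vs E: E wins 34–7.
  D vs F: F wins 23–18.
  E vs F: F wins 30–11.
Copeland scores (wins − losses):
  A: 1 − 4 = -3
  B: 1 − 4 = -3
  C: 2 − 3 = -1
  D: 2 − 3 = -1
  E: 4 − 1 = 3
  F: 5 − 0 = 5
F has the best Copeland score.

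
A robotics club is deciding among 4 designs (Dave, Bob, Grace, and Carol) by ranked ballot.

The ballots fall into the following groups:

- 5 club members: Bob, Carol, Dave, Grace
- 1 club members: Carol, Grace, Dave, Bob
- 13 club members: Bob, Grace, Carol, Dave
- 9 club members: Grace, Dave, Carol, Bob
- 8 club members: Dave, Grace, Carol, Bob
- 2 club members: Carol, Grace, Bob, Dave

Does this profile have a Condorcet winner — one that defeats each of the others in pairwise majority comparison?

Yes

Head-to-head results (38 voters total):
Dave vs Bob: Bob wins 20–18.
Dave vs Grace: Grace wins 25–13.
Dave vs Carol: Carol wins 21–17.
Bob vs Grace: Grace wins 20–18.
Bob vs Carol: Carol wins 20–18.
Grace vs Carol: Grace wins 30–8.
Grace beats each rival — Dave (25–13), Bob (20–18), Carol (30–8) — so Grace is the Condorcet winner.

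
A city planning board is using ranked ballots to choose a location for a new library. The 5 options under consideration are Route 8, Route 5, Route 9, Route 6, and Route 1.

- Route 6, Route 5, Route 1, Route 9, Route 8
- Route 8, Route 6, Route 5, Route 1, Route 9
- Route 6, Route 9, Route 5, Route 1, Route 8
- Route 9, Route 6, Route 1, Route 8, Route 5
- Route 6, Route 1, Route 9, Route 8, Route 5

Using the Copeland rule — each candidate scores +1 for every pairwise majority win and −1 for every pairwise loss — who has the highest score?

Pairwise results:
  Route 8 vs Route 5: Route 8 wins 3–2.
  Route 8 vs Route 9: Route 9 wins 4–1.
  Route 8 vs Route 6: Route 6 wins 4–1.
  Route 8 vs Route 1: Route 1 wins 4–1.
  Route 5 vs Route 9: Route 9 wins 3–2.
  Route 5 vs Route 6: Route 6 wins 5–0.
  Route 5 vs Route 1: Route 5 wins 3–2.
  Route 9 vs Route 6: Route 6 wins 4–1.
  Route 9 vs Route 1: Route 1 wins 3–2.
  Route 6 vs Route 1: Route 6 wins 5–0.
Copeland scores (wins − losses):
  Route 8: 1 − 3 = -2
  Route 5: 1 − 3 = -2
  Route 9: 2 − 2 = 0
  Route 6: 4 − 0 = 4
  Route 1: 2 − 2 = 0
Route 6 has the best Copeland score.

Route 6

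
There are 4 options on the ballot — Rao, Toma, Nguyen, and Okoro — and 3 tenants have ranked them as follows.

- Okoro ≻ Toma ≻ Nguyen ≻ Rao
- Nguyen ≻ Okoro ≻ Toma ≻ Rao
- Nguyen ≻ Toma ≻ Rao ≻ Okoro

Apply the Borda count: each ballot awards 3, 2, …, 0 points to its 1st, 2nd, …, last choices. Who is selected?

Borda scores:
  Rao: 0 + 0 + 1 = 1
  Toma: 2 + 1 + 2 = 5
  Nguyen: 1 + 3 + 3 = 7
  Okoro: 3 + 2 + 0 = 5
Nguyen has the highest total.

Nguyen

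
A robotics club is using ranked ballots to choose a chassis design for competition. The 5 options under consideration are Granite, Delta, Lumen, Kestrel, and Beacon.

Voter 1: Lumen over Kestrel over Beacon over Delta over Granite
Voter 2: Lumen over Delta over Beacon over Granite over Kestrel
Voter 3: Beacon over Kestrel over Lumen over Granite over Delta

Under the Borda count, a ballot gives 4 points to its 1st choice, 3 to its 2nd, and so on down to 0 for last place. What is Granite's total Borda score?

Borda scores:
  Granite: 0 + 1 + 1 = 2
  Delta: 1 + 3 + 0 = 4
  Lumen: 4 + 4 + 2 = 10
  Kestrel: 3 + 0 + 3 = 6
  Beacon: 2 + 2 + 4 = 8

2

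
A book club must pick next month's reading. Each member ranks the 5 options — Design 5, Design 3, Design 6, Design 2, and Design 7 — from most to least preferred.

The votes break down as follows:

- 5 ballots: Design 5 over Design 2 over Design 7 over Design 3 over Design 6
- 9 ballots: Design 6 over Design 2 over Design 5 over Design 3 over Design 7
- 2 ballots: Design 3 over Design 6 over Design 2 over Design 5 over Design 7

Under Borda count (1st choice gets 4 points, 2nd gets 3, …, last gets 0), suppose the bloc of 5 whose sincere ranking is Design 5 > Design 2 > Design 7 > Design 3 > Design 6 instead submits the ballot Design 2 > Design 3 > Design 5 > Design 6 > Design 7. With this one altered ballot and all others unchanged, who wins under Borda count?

Design 2

Borda totals with the altered ballot: Design 5 30, Design 3 32, Design 6 47, Design 2 51, Design 7 0.
The winner is unchanged: still Design 2.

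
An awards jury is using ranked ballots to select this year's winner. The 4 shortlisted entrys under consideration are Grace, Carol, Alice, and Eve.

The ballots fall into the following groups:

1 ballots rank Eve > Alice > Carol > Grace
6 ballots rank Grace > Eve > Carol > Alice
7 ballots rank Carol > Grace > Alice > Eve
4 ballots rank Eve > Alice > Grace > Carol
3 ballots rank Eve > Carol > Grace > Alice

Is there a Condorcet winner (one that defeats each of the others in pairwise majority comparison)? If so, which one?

None — there is no Condorcet winner

Head-to-head results (21 voters total):
Grace vs Carol: Carol wins 11–10.
Grace vs Alice: Grace wins 16–5.
Grace vs Eve: Grace wins 13–8.
Carol vs Alice: Carol wins 16–5.
Carol vs Eve: Eve wins 14–7.
Alice vs Eve: Eve wins 14–7.
No candidate beats all others: Grace beats Eve beats Carol beats Grace, a majority cycle.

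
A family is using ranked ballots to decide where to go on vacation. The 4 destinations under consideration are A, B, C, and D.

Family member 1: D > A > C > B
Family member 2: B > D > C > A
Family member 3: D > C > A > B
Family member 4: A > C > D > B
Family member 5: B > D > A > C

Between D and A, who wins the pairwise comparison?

Ballots ranking D above A: 4.
Ballots ranking A above D: 1.
D wins the head-to-head, 4–1.

D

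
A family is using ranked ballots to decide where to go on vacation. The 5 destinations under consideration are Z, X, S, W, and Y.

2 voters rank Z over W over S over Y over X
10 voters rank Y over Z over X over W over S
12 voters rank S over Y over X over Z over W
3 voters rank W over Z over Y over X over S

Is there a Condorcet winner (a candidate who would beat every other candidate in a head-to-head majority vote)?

Head-to-head results (27 voters total):
Z vs X: Z wins 15–12.
Z vs S: Z wins 15–12.
Z vs W: Z wins 24–3.
Z vs Y: Y wins 22–5.
X vs S: S wins 14–13.
X vs W: X wins 22–5.
X vs Y: Y wins 27–0.
S vs W: W wins 15–12.
S vs Y: S wins 14–13.
W vs Y: Y wins 22–5.
No candidate beats all others: Z beats S beats Y beats Z, a majority cycle.

No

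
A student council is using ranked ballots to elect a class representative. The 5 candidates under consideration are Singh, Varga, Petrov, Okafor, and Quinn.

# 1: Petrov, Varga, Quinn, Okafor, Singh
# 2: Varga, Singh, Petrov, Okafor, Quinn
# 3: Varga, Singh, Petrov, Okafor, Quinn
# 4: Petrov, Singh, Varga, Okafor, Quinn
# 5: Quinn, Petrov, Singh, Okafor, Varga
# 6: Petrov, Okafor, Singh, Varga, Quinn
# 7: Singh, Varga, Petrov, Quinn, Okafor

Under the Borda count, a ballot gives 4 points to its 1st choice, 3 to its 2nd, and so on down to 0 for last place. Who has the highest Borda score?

Borda scores:
  Singh: 0 + 3 + 3 + 3 + 2 + 2 + 4 = 17
  Varga: 3 + 4 + 4 + 2 + 0 + 1 + 3 = 17
  Petrov: 4 + 2 + 2 + 4 + 3 + 4 + 2 = 21
  Okafor: 1 + 1 + 1 + 1 + 1 + 3 + 0 = 8
  Quinn: 2 + 0 + 0 + 0 + 4 + 0 + 1 = 7
Petrov has the highest total.

Petrov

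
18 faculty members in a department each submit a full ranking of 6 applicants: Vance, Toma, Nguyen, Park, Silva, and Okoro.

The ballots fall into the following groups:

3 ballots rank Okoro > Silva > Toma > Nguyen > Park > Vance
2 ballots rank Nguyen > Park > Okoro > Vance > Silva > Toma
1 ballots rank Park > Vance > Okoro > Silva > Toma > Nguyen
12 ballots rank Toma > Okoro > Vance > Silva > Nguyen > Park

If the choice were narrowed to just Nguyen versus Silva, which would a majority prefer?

Ballots ranking Nguyen above Silva: 2.
Ballots ranking Silva above Nguyen: 3+1+12 = 16.
Silva wins the head-to-head, 16–2.

Silva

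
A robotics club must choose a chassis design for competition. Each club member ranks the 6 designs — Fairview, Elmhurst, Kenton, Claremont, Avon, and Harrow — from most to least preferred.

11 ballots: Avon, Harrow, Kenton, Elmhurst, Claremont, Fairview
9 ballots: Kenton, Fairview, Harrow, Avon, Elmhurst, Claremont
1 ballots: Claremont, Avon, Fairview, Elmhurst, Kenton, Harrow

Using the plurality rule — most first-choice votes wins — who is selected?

First-place vote totals:
  Fairview: 0
  Elmhurst: 0
  Kenton: 9
  Claremont: 1
  Avon: 11
  Harrow: 0
Avon has the most first-place votes.

Avon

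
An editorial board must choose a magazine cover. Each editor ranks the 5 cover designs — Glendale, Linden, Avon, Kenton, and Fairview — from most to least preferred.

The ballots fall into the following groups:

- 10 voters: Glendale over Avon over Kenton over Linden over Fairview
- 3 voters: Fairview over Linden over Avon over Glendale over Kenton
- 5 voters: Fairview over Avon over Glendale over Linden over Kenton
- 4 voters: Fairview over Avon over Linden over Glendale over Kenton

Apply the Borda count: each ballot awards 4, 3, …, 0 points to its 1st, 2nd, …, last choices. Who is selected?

Borda scores:
  Glendale: 10·4 + 3·1 + 5·2 + 4·1 = 57
  Linden: 10·1 + 3·3 + 5·1 + 4·2 = 32
  Avon: 10·3 + 3·2 + 5·3 + 4·3 = 63
  Kenton: 10·2 + 3·0 + 5·0 + 4·0 = 20
  Fairview: 10·0 + 3·4 + 5·4 + 4·4 = 48
Avon has the highest total.

Avon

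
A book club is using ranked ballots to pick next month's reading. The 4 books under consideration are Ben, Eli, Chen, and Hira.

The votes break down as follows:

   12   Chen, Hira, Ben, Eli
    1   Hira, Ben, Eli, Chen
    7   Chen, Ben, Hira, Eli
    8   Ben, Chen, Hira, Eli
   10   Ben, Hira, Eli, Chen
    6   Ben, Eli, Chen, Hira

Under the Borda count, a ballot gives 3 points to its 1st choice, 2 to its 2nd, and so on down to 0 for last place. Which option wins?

Ben

Borda scores:
  Ben: 12·1 + 2 + 7·2 + 8·3 + 10·3 + 6·3 = 100
  Eli: 12·0 + 1 + 7·0 + 8·0 + 10·1 + 6·2 = 23
  Chen: 12·3 + 0 + 7·3 + 8·2 + 10·0 + 6·1 = 79
  Hira: 12·2 + 3 + 7·1 + 8·1 + 10·2 + 6·0 = 62
Ben has the highest total.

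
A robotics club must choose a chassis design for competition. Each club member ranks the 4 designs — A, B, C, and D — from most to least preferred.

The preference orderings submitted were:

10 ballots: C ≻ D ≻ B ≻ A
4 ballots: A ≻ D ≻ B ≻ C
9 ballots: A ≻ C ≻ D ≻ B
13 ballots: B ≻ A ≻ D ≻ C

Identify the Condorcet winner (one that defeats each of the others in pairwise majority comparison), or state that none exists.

None — there is no Condorcet winner

Head-to-head results (36 voters total):
A vs B: B wins 23–13.
A vs C: A wins 26–10.
A vs D: A wins 26–10.
B vs C: C wins 19–17.
B vs D: D wins 23–13.
C vs D: C wins 19–17.
No candidate beats all others: A beats C beats B beats A, a majority cycle.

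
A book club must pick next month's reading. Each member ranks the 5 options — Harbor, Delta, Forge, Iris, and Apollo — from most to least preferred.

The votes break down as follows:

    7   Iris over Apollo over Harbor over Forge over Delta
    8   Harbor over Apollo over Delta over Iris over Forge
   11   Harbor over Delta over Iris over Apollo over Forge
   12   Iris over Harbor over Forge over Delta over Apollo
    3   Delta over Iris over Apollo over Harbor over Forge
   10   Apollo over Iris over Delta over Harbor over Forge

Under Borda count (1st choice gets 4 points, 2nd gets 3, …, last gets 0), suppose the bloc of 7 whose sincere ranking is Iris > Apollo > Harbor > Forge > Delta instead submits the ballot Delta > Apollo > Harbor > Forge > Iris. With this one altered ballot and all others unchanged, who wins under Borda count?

Borda totals with the altered ballot: Harbor 139, Delta 121, Forge 31, Iris 117, Apollo 102.
The switch changes the winner from Iris to Harbor.

Harbor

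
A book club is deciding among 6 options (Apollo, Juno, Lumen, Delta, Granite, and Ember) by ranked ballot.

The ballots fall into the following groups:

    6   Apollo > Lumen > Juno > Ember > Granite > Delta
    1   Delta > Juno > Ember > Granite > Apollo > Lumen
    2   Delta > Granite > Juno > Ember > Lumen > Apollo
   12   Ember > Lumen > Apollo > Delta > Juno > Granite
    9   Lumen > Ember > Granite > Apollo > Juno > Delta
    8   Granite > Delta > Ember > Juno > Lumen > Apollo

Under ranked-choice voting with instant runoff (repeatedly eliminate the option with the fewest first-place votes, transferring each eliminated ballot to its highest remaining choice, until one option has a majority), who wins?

Ember

Round 1: Ember 12, Lumen 9, Granite 8, Apollo 6, Delta 3, Juno 0. Juno has the fewest and is eliminated.
Round 2: Ember 12, Lumen 9, Granite 8, Apollo 6, Delta 3. Delta has the fewest and is eliminated.
Round 3: Ember 13, Granite 10, Lumen 9, Apollo 6. Apollo has the fewest and is eliminated.
Round 4: Lumen 15, Ember 13, Granite 10. Granite has the fewest and is eliminated.
Round 5: Ember 23, Lumen 15. Ember has a majority.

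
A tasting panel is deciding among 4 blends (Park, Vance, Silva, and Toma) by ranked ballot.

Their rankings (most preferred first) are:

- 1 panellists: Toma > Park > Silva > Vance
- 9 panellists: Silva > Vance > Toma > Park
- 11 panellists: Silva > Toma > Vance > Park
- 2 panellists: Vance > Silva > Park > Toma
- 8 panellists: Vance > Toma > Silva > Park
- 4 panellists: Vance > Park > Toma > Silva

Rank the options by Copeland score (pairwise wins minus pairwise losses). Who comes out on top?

Silva

Pairwise results:
  Park vs Vance: Vance wins 34–1.
  Park vs Silva: Silva wins 30–5.
  Park vs Toma: Toma wins 29–6.
  Vance vs Silva: Silva wins 21–14.
  Vance vs Toma: Vance wins 23–12.
  Silva vs Toma: Silva wins 22–13.
Copeland scores (wins − losses):
  Park: 0 − 3 = -3
  Vance: 2 − 1 = 1
  Silva: 3 − 0 = 3
  Toma: 1 − 2 = -1
Silva has the best Copeland score.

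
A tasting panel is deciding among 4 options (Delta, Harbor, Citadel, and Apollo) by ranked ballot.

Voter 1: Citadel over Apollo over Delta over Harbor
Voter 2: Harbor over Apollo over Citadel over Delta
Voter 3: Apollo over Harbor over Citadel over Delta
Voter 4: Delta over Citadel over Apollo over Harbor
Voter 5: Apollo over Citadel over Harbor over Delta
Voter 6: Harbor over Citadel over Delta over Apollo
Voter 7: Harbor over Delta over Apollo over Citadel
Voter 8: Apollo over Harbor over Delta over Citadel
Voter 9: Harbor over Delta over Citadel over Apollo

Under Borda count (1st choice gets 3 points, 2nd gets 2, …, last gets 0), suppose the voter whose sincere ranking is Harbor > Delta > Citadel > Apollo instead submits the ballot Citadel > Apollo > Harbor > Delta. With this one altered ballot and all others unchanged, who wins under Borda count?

Borda totals with the altered ballot: Delta 8, Harbor 15, Citadel 14, Apollo 17.
The switch changes the winner from Harbor to Apollo.

Apollo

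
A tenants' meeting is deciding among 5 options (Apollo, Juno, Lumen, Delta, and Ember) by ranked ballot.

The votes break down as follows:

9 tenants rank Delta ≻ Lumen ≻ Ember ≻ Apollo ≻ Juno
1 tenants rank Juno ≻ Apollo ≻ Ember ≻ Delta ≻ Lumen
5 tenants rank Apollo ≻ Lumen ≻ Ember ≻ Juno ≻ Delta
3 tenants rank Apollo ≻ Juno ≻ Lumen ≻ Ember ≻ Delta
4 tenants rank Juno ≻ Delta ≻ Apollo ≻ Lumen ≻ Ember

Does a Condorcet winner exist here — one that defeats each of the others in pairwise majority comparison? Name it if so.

Head-to-head results (22 voters total):
Apollo vs Juno: Apollo wins 17–5.
Apollo vs Lumen: Apollo wins 13–9.
Apollo vs Delta: Delta wins 13–9.
Apollo vs Ember: Apollo wins 13–9.
Juno vs Lumen: Lumen wins 14–8.
Juno vs Delta: Juno wins 13–9.
Juno vs Ember: Ember wins 14–8.
Lumen vs Delta: Delta wins 14–8.
Lumen vs Ember: Lumen wins 21–1.
Delta vs Ember: Delta wins 13–9.
No candidate beats all others: Apollo beats Juno beats Delta beats Apollo, a majority cycle.

No Condorcet winner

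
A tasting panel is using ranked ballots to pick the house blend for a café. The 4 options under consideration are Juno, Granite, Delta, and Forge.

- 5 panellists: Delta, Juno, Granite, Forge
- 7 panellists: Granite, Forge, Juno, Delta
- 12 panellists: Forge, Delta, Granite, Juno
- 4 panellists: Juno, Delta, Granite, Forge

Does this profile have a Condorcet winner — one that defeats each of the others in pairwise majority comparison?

Head-to-head results (28 voters total):
Juno vs Granite: Granite wins 19–9.
Juno vs Delta: Delta wins 17–11.
Juno vs Forge: Forge wins 19–9.
Granite vs Delta: Delta wins 21–7.
Granite vs Forge: Granite wins 16–12.
Delta vs Forge: Forge wins 19–9.
No candidate beats all others: Granite beats Forge beats Delta beats Granite, a majority cycle.

No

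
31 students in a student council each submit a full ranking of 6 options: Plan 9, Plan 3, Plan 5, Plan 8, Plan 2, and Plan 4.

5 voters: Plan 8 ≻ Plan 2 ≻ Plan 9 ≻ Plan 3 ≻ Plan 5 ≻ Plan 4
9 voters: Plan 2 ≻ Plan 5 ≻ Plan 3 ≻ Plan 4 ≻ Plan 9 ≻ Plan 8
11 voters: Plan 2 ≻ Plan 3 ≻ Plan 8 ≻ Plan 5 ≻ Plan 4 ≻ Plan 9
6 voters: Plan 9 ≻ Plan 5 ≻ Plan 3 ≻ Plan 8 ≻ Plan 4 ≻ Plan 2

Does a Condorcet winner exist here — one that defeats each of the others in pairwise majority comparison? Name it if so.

Plan 2

Head-to-head results (31 voters total):
Plan 9 vs Plan 3: Plan 3 wins 20–11.
Plan 9 vs Plan 5: Plan 5 wins 20–11.
Plan 9 vs Plan 8: Plan 8 wins 16–15.
Plan 9 vs Plan 2: Plan 2 wins 25–6.
Plan 9 vs Plan 4: Plan 4 wins 20–11.
Plan 3 vs Plan 5: Plan 3 wins 16–15.
Plan 3 vs Plan 8: Plan 3 wins 26–5.
Plan 3 vs Plan 2: Plan 2 wins 25–6.
Plan 3 vs Plan 4: Plan 3 wins 31–0.
Plan 5 vs Plan 8: Plan 8 wins 16–15.
Plan 5 vs Plan 2: Plan 2 wins 25–6.
Plan 5 vs Plan 4: Plan 5 wins 31–0.
Plan 8 vs Plan 2: Plan 2 wins 20–11.
Plan 8 vs Plan 4: Plan 8 wins 22–9.
Plan 2 vs Plan 4: Plan 2 wins 25–6.
Plan 2 beats each rival — Plan 9 (25–6), Plan 3 (25–6), Plan 5 (25–6), Plan 8 (20–11), Plan 4 (25–6) — so Plan 2 is the Condorcet winner.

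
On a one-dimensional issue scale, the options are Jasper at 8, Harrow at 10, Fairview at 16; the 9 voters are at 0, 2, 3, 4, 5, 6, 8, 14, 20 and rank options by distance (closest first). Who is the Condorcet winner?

With single-peaked preferences on a line, the Condorcet winner is the candidate closest to the median voter.
The median voter (position 5) is closest to Jasper at 8.
Check: Jasper vs Harrow — voters closer to Jasper: 7 of 9.

Jasper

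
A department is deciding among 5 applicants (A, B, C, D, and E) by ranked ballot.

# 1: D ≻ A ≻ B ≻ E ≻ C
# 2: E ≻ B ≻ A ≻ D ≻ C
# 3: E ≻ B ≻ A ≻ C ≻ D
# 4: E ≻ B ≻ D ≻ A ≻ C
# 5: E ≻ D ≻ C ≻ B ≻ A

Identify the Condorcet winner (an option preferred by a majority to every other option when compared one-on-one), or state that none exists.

E

Head-to-head results (5 voters total):
A vs B: B wins 4–1.
A vs C: A wins 4–1.
A vs D: D wins 3–2.
A vs E: E wins 4–1.
B vs C: B wins 4–1.
B vs D: B wins 3–2.
B vs E: E wins 4–1.
C vs D: D wins 4–1.
C vs E: E wins 5–0.
D vs E: E wins 4–1.
E beats each rival — A (4–1), B (4–1), C (5–0), D (4–1) — so E is the Condorcet winner.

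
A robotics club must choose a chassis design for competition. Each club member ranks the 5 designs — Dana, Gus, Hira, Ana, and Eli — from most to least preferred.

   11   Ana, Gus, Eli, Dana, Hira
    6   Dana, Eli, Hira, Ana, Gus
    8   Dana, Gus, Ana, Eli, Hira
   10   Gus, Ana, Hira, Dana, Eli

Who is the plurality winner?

First-place vote totals:
  Dana: 14
  Gus: 10
  Hira: 0
  Ana: 11
  Eli: 0
Dana has the most first-place votes.

Dana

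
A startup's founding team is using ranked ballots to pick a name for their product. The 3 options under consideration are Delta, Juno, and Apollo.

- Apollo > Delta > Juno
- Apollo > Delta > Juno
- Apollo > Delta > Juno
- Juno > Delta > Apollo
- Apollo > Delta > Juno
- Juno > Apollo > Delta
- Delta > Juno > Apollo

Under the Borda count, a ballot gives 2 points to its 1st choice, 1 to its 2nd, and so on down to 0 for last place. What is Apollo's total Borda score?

Borda scores:
  Delta: 1 + 1 + 1 + 1 + 1 + 0 + 2 = 7
  Juno: 0 + 0 + 0 + 2 + 0 + 2 + 1 = 5
  Apollo: 2 + 2 + 2 + 0 + 2 + 1 + 0 = 9

9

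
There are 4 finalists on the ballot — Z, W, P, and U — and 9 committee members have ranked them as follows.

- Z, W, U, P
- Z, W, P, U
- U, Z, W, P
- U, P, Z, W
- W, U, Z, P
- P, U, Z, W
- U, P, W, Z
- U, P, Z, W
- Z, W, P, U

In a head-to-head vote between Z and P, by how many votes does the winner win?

1

Ballots ranking Z above P: 5.
Ballots ranking P above Z: 4.
Z wins 5–4, a margin of 1.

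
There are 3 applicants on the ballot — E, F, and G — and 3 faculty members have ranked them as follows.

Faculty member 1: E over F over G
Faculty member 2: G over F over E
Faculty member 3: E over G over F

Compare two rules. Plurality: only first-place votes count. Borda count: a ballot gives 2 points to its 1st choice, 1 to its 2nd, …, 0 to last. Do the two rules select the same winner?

Yes

Plurality first-place counts: E 2, F 0, G 1 → E.
Borda totals: E 4, F 2, G 3 → E.
The two rules agree on E.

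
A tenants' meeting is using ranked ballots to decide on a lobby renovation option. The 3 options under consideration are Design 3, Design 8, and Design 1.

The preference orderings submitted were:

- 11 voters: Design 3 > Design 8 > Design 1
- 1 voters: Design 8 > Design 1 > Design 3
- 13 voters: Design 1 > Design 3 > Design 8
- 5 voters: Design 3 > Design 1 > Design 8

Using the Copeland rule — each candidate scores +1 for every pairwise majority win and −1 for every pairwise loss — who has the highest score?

Design 3

Pairwise results:
  Design 3 vs Design 8: Design 3 wins 29–1.
  Design 3 vs Design 1: Design 3 wins 16–14.
  Design 8 vs Design 1: Design 1 wins 18–12.
Copeland scores (wins − losses):
  Design 3: 2 − 0 = 2
  Design 8: 0 − 2 = -2
  Design 1: 1 − 1 = 0
Design 3 has the best Copeland score.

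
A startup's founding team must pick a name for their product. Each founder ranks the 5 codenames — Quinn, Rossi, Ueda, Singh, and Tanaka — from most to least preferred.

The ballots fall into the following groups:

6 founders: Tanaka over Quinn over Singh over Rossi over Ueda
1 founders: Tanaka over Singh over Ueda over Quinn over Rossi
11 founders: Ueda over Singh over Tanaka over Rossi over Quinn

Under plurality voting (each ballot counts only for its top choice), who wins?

First-place vote totals:
  Quinn: 0
  Rossi: 0
  Ueda: 11
  Singh: 0
  Tanaka: 7
Ueda has the most first-place votes.

Ueda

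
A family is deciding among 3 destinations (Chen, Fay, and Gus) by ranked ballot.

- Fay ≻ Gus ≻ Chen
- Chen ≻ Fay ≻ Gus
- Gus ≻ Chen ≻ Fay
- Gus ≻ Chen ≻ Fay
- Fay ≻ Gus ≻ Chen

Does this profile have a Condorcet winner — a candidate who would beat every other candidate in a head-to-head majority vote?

No

Head-to-head results (5 voters total):
Chen vs Fay: Chen wins 3–2.
Chen vs Gus: Gus wins 4–1.
Fay vs Gus: Fay wins 3–2.
No candidate beats all others: Chen beats Fay beats Gus beats Chen, a majority cycle.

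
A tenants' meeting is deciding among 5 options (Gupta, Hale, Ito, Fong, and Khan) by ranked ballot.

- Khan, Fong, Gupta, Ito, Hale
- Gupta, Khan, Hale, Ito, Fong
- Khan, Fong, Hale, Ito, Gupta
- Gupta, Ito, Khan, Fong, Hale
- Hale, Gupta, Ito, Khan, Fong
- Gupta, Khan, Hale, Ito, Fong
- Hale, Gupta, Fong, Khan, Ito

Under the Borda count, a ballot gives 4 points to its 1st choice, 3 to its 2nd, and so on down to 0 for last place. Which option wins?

Gupta

Borda scores:
  Gupta: 2 + 4 + 0 + 4 + 3 + 4 + 3 = 20
  Hale: 0 + 2 + 2 + 0 + 4 + 2 + 4 = 14
  Ito: 1 + 1 + 1 + 3 + 2 + 1 + 0 = 9
  Fong: 3 + 0 + 3 + 1 + 0 + 0 + 2 = 9
  Khan: 4 + 3 + 4 + 2 + 1 + 3 + 1 = 18
Gupta has the highest total.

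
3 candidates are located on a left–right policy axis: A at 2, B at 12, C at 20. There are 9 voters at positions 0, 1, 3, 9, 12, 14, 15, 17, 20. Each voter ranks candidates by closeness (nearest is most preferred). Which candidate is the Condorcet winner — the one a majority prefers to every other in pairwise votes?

B

With single-peaked preferences on a line, the Condorcet winner is the candidate closest to the median voter.
The median voter (position 12) is closest to B at 12.
Check: B vs C — voters closer to B: 7 of 9.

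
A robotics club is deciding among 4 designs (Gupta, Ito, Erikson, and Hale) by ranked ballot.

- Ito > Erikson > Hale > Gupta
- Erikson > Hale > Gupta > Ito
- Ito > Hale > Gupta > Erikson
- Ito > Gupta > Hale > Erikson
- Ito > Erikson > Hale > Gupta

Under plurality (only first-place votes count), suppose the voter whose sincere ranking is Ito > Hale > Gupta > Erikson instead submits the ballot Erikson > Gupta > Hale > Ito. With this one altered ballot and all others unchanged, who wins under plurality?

Ito

First-place totals with the altered ballot: Gupta 0, Ito 3, Erikson 2, Hale 0.
The winner is unchanged: still Ito.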